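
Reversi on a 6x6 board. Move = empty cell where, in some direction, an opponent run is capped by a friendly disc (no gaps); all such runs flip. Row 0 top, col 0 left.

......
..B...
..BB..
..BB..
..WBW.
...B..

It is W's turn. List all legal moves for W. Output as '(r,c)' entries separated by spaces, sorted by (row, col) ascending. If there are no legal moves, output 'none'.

Answer: (0,2) (1,1) (2,4)

Derivation:
(0,1): no bracket -> illegal
(0,2): flips 3 -> legal
(0,3): no bracket -> illegal
(1,1): flips 2 -> legal
(1,3): no bracket -> illegal
(1,4): no bracket -> illegal
(2,1): no bracket -> illegal
(2,4): flips 1 -> legal
(3,1): no bracket -> illegal
(3,4): no bracket -> illegal
(4,1): no bracket -> illegal
(5,2): no bracket -> illegal
(5,4): no bracket -> illegal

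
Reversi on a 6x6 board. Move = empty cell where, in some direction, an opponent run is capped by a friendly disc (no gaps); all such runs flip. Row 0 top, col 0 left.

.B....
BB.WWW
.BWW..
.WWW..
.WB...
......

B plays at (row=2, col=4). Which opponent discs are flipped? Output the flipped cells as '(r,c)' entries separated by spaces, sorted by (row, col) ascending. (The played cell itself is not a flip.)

Dir NW: opp run (1,3), next='.' -> no flip
Dir N: opp run (1,4), next='.' -> no flip
Dir NE: opp run (1,5), next=edge -> no flip
Dir W: opp run (2,3) (2,2) capped by B -> flip
Dir E: first cell '.' (not opp) -> no flip
Dir SW: opp run (3,3) capped by B -> flip
Dir S: first cell '.' (not opp) -> no flip
Dir SE: first cell '.' (not opp) -> no flip

Answer: (2,2) (2,3) (3,3)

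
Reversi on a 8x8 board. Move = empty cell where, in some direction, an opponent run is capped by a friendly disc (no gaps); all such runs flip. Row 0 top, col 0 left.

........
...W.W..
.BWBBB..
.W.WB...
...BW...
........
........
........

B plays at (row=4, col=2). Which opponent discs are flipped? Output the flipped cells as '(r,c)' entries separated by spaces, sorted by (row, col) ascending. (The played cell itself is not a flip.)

Answer: (3,3)

Derivation:
Dir NW: opp run (3,1), next='.' -> no flip
Dir N: first cell '.' (not opp) -> no flip
Dir NE: opp run (3,3) capped by B -> flip
Dir W: first cell '.' (not opp) -> no flip
Dir E: first cell 'B' (not opp) -> no flip
Dir SW: first cell '.' (not opp) -> no flip
Dir S: first cell '.' (not opp) -> no flip
Dir SE: first cell '.' (not opp) -> no flip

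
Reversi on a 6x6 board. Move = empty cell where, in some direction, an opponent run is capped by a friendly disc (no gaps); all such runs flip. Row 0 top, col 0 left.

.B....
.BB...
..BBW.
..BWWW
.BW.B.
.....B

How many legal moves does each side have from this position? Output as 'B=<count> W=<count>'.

Answer: B=5 W=8

Derivation:
-- B to move --
(1,3): no bracket -> illegal
(1,4): flips 2 -> legal
(1,5): no bracket -> illegal
(2,5): flips 1 -> legal
(3,1): no bracket -> illegal
(4,3): flips 2 -> legal
(4,5): flips 1 -> legal
(5,1): no bracket -> illegal
(5,2): flips 1 -> legal
(5,3): no bracket -> illegal
B mobility = 5
-- W to move --
(0,0): flips 2 -> legal
(0,2): flips 3 -> legal
(0,3): no bracket -> illegal
(1,0): no bracket -> illegal
(1,3): flips 1 -> legal
(1,4): no bracket -> illegal
(2,0): no bracket -> illegal
(2,1): flips 2 -> legal
(3,0): no bracket -> illegal
(3,1): flips 1 -> legal
(4,0): flips 1 -> legal
(4,3): no bracket -> illegal
(4,5): no bracket -> illegal
(5,0): no bracket -> illegal
(5,1): no bracket -> illegal
(5,2): no bracket -> illegal
(5,3): flips 1 -> legal
(5,4): flips 1 -> legal
W mobility = 8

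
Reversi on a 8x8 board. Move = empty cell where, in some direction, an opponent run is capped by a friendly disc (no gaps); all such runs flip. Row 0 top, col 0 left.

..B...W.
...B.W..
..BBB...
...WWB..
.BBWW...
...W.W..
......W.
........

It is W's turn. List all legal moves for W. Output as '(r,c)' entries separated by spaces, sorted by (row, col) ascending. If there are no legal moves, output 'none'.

Answer: (0,3) (1,1) (1,2) (1,4) (2,6) (3,1) (3,6) (4,0) (5,1)

Derivation:
(0,1): no bracket -> illegal
(0,3): flips 2 -> legal
(0,4): no bracket -> illegal
(1,1): flips 1 -> legal
(1,2): flips 1 -> legal
(1,4): flips 1 -> legal
(2,1): no bracket -> illegal
(2,5): no bracket -> illegal
(2,6): flips 1 -> legal
(3,0): no bracket -> illegal
(3,1): flips 1 -> legal
(3,2): no bracket -> illegal
(3,6): flips 1 -> legal
(4,0): flips 2 -> legal
(4,5): no bracket -> illegal
(4,6): no bracket -> illegal
(5,0): no bracket -> illegal
(5,1): flips 1 -> legal
(5,2): no bracket -> illegal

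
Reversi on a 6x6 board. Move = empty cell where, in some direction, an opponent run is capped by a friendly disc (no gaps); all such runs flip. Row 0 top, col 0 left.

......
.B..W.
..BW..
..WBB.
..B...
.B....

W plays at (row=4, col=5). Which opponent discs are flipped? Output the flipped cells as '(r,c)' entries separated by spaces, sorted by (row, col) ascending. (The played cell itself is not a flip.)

Dir NW: opp run (3,4) capped by W -> flip
Dir N: first cell '.' (not opp) -> no flip
Dir NE: edge -> no flip
Dir W: first cell '.' (not opp) -> no flip
Dir E: edge -> no flip
Dir SW: first cell '.' (not opp) -> no flip
Dir S: first cell '.' (not opp) -> no flip
Dir SE: edge -> no flip

Answer: (3,4)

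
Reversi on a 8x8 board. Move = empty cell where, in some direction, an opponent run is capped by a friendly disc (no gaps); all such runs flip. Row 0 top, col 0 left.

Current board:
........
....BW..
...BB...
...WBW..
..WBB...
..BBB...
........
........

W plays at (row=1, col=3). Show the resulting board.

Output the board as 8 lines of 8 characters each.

Answer: ........
...WWW..
...WW...
...WBW..
..WBB...
..BBB...
........
........

Derivation:
Place W at (1,3); scan 8 dirs for brackets.
Dir NW: first cell '.' (not opp) -> no flip
Dir N: first cell '.' (not opp) -> no flip
Dir NE: first cell '.' (not opp) -> no flip
Dir W: first cell '.' (not opp) -> no flip
Dir E: opp run (1,4) capped by W -> flip
Dir SW: first cell '.' (not opp) -> no flip
Dir S: opp run (2,3) capped by W -> flip
Dir SE: opp run (2,4) capped by W -> flip
All flips: (1,4) (2,3) (2,4)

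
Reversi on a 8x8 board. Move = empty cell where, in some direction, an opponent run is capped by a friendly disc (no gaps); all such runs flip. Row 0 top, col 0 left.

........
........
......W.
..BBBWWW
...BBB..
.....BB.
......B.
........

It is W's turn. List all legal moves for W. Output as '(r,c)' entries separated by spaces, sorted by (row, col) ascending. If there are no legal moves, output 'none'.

(2,1): no bracket -> illegal
(2,2): no bracket -> illegal
(2,3): no bracket -> illegal
(2,4): no bracket -> illegal
(2,5): no bracket -> illegal
(3,1): flips 3 -> legal
(4,1): no bracket -> illegal
(4,2): no bracket -> illegal
(4,6): no bracket -> illegal
(4,7): no bracket -> illegal
(5,2): no bracket -> illegal
(5,3): flips 1 -> legal
(5,4): flips 1 -> legal
(5,7): no bracket -> illegal
(6,4): no bracket -> illegal
(6,5): flips 2 -> legal
(6,7): no bracket -> illegal
(7,5): no bracket -> illegal
(7,6): no bracket -> illegal
(7,7): no bracket -> illegal

Answer: (3,1) (5,3) (5,4) (6,5)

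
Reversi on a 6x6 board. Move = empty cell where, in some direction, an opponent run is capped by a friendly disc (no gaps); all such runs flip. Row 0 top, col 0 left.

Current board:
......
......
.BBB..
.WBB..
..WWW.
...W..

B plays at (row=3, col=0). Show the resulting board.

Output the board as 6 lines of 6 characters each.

Place B at (3,0); scan 8 dirs for brackets.
Dir NW: edge -> no flip
Dir N: first cell '.' (not opp) -> no flip
Dir NE: first cell 'B' (not opp) -> no flip
Dir W: edge -> no flip
Dir E: opp run (3,1) capped by B -> flip
Dir SW: edge -> no flip
Dir S: first cell '.' (not opp) -> no flip
Dir SE: first cell '.' (not opp) -> no flip
All flips: (3,1)

Answer: ......
......
.BBB..
BBBB..
..WWW.
...W..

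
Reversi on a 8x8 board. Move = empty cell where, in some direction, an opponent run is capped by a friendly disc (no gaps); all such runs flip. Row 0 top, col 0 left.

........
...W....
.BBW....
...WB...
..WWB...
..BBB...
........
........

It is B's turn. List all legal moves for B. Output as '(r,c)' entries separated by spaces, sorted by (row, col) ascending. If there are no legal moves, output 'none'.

Answer: (0,3) (0,4) (1,2) (2,4) (3,1) (3,2) (4,1)

Derivation:
(0,2): no bracket -> illegal
(0,3): flips 4 -> legal
(0,4): flips 1 -> legal
(1,2): flips 1 -> legal
(1,4): no bracket -> illegal
(2,4): flips 1 -> legal
(3,1): flips 1 -> legal
(3,2): flips 3 -> legal
(4,1): flips 2 -> legal
(5,1): no bracket -> illegal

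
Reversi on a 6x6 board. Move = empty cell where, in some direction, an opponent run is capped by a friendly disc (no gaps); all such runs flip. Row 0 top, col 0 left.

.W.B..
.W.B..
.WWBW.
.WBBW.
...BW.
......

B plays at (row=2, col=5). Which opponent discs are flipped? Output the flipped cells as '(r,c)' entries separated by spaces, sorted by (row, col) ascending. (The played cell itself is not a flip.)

Answer: (2,4) (3,4)

Derivation:
Dir NW: first cell '.' (not opp) -> no flip
Dir N: first cell '.' (not opp) -> no flip
Dir NE: edge -> no flip
Dir W: opp run (2,4) capped by B -> flip
Dir E: edge -> no flip
Dir SW: opp run (3,4) capped by B -> flip
Dir S: first cell '.' (not opp) -> no flip
Dir SE: edge -> no flip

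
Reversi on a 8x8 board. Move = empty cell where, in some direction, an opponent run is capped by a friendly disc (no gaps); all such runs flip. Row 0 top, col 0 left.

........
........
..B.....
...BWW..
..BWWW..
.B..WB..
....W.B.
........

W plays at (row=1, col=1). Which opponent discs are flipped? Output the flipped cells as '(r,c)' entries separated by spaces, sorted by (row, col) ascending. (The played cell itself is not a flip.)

Answer: (2,2) (3,3)

Derivation:
Dir NW: first cell '.' (not opp) -> no flip
Dir N: first cell '.' (not opp) -> no flip
Dir NE: first cell '.' (not opp) -> no flip
Dir W: first cell '.' (not opp) -> no flip
Dir E: first cell '.' (not opp) -> no flip
Dir SW: first cell '.' (not opp) -> no flip
Dir S: first cell '.' (not opp) -> no flip
Dir SE: opp run (2,2) (3,3) capped by W -> flip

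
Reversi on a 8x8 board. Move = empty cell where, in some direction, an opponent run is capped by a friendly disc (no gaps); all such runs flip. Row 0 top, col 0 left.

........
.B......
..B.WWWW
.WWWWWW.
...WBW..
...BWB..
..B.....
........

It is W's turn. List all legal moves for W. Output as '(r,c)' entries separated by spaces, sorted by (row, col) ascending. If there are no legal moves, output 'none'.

(0,0): flips 2 -> legal
(0,1): no bracket -> illegal
(0,2): no bracket -> illegal
(1,0): no bracket -> illegal
(1,2): flips 1 -> legal
(1,3): flips 1 -> legal
(2,0): no bracket -> illegal
(2,1): no bracket -> illegal
(2,3): no bracket -> illegal
(4,2): no bracket -> illegal
(4,6): no bracket -> illegal
(5,1): no bracket -> illegal
(5,2): flips 1 -> legal
(5,6): flips 1 -> legal
(6,1): no bracket -> illegal
(6,3): flips 1 -> legal
(6,4): no bracket -> illegal
(6,5): flips 1 -> legal
(6,6): flips 2 -> legal
(7,1): flips 3 -> legal
(7,2): no bracket -> illegal
(7,3): no bracket -> illegal

Answer: (0,0) (1,2) (1,3) (5,2) (5,6) (6,3) (6,5) (6,6) (7,1)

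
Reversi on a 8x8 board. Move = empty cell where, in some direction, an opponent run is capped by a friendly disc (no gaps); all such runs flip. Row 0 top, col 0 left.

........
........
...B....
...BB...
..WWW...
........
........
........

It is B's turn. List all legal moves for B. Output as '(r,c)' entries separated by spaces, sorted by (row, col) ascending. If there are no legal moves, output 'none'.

Answer: (5,1) (5,2) (5,3) (5,4) (5,5)

Derivation:
(3,1): no bracket -> illegal
(3,2): no bracket -> illegal
(3,5): no bracket -> illegal
(4,1): no bracket -> illegal
(4,5): no bracket -> illegal
(5,1): flips 1 -> legal
(5,2): flips 1 -> legal
(5,3): flips 1 -> legal
(5,4): flips 1 -> legal
(5,5): flips 1 -> legal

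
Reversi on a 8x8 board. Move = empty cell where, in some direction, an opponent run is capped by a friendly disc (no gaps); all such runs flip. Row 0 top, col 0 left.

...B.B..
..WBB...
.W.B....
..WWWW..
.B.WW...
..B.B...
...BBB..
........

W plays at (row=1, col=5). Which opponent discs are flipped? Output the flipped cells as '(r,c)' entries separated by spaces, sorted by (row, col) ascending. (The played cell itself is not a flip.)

Answer: (1,3) (1,4)

Derivation:
Dir NW: first cell '.' (not opp) -> no flip
Dir N: opp run (0,5), next=edge -> no flip
Dir NE: first cell '.' (not opp) -> no flip
Dir W: opp run (1,4) (1,3) capped by W -> flip
Dir E: first cell '.' (not opp) -> no flip
Dir SW: first cell '.' (not opp) -> no flip
Dir S: first cell '.' (not opp) -> no flip
Dir SE: first cell '.' (not opp) -> no flip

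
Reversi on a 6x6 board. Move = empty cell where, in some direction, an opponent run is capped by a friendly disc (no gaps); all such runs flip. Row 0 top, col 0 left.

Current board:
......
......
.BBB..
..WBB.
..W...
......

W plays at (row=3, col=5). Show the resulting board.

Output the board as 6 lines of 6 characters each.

Place W at (3,5); scan 8 dirs for brackets.
Dir NW: first cell '.' (not opp) -> no flip
Dir N: first cell '.' (not opp) -> no flip
Dir NE: edge -> no flip
Dir W: opp run (3,4) (3,3) capped by W -> flip
Dir E: edge -> no flip
Dir SW: first cell '.' (not opp) -> no flip
Dir S: first cell '.' (not opp) -> no flip
Dir SE: edge -> no flip
All flips: (3,3) (3,4)

Answer: ......
......
.BBB..
..WWWW
..W...
......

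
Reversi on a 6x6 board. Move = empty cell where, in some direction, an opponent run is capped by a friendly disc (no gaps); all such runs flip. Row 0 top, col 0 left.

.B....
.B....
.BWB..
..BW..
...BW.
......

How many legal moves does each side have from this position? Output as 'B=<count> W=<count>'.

Answer: B=4 W=7

Derivation:
-- B to move --
(1,2): flips 1 -> legal
(1,3): no bracket -> illegal
(2,4): no bracket -> illegal
(3,1): no bracket -> illegal
(3,4): flips 1 -> legal
(3,5): no bracket -> illegal
(4,2): no bracket -> illegal
(4,5): flips 1 -> legal
(5,3): no bracket -> illegal
(5,4): no bracket -> illegal
(5,5): flips 3 -> legal
B mobility = 4
-- W to move --
(0,0): flips 1 -> legal
(0,2): no bracket -> illegal
(1,0): no bracket -> illegal
(1,2): no bracket -> illegal
(1,3): flips 1 -> legal
(1,4): no bracket -> illegal
(2,0): flips 1 -> legal
(2,4): flips 1 -> legal
(3,0): no bracket -> illegal
(3,1): flips 1 -> legal
(3,4): no bracket -> illegal
(4,1): no bracket -> illegal
(4,2): flips 2 -> legal
(5,2): no bracket -> illegal
(5,3): flips 1 -> legal
(5,4): no bracket -> illegal
W mobility = 7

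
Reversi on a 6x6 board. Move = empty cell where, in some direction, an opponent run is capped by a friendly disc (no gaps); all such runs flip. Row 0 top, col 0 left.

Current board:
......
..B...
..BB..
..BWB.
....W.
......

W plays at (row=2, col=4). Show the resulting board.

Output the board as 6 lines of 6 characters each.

Answer: ......
..B...
..BBW.
..BWW.
....W.
......

Derivation:
Place W at (2,4); scan 8 dirs for brackets.
Dir NW: first cell '.' (not opp) -> no flip
Dir N: first cell '.' (not opp) -> no flip
Dir NE: first cell '.' (not opp) -> no flip
Dir W: opp run (2,3) (2,2), next='.' -> no flip
Dir E: first cell '.' (not opp) -> no flip
Dir SW: first cell 'W' (not opp) -> no flip
Dir S: opp run (3,4) capped by W -> flip
Dir SE: first cell '.' (not opp) -> no flip
All flips: (3,4)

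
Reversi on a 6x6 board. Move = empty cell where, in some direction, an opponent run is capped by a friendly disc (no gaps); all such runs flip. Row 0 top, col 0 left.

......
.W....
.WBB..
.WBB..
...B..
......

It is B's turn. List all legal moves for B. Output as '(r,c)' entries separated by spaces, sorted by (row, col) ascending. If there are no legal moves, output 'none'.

Answer: (0,0) (1,0) (2,0) (3,0) (4,0)

Derivation:
(0,0): flips 1 -> legal
(0,1): no bracket -> illegal
(0,2): no bracket -> illegal
(1,0): flips 1 -> legal
(1,2): no bracket -> illegal
(2,0): flips 1 -> legal
(3,0): flips 1 -> legal
(4,0): flips 1 -> legal
(4,1): no bracket -> illegal
(4,2): no bracket -> illegal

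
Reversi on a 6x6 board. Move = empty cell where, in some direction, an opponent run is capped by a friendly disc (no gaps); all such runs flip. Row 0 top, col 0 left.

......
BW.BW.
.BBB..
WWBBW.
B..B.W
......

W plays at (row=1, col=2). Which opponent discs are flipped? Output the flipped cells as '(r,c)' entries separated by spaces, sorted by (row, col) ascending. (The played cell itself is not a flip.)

Dir NW: first cell '.' (not opp) -> no flip
Dir N: first cell '.' (not opp) -> no flip
Dir NE: first cell '.' (not opp) -> no flip
Dir W: first cell 'W' (not opp) -> no flip
Dir E: opp run (1,3) capped by W -> flip
Dir SW: opp run (2,1) capped by W -> flip
Dir S: opp run (2,2) (3,2), next='.' -> no flip
Dir SE: opp run (2,3) capped by W -> flip

Answer: (1,3) (2,1) (2,3)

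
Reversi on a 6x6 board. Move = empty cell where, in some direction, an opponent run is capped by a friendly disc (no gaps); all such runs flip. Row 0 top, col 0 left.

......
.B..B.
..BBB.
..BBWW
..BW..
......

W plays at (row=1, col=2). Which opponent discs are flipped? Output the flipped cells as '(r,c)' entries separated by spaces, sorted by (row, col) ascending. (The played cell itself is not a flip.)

Answer: (2,3)

Derivation:
Dir NW: first cell '.' (not opp) -> no flip
Dir N: first cell '.' (not opp) -> no flip
Dir NE: first cell '.' (not opp) -> no flip
Dir W: opp run (1,1), next='.' -> no flip
Dir E: first cell '.' (not opp) -> no flip
Dir SW: first cell '.' (not opp) -> no flip
Dir S: opp run (2,2) (3,2) (4,2), next='.' -> no flip
Dir SE: opp run (2,3) capped by W -> flip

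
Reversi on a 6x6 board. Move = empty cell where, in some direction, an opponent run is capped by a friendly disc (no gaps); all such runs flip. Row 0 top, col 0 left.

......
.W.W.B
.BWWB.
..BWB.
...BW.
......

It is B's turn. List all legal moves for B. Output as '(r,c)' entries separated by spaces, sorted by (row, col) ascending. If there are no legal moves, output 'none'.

Answer: (0,1) (0,2) (0,3) (1,2) (1,4) (4,2) (4,5) (5,4)

Derivation:
(0,0): no bracket -> illegal
(0,1): flips 1 -> legal
(0,2): flips 1 -> legal
(0,3): flips 3 -> legal
(0,4): no bracket -> illegal
(1,0): no bracket -> illegal
(1,2): flips 2 -> legal
(1,4): flips 1 -> legal
(2,0): no bracket -> illegal
(3,1): no bracket -> illegal
(3,5): no bracket -> illegal
(4,2): flips 1 -> legal
(4,5): flips 1 -> legal
(5,3): no bracket -> illegal
(5,4): flips 1 -> legal
(5,5): no bracket -> illegal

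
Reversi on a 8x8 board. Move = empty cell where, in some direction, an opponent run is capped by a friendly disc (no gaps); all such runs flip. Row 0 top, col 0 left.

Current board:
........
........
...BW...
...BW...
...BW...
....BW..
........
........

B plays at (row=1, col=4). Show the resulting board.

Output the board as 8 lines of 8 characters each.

Place B at (1,4); scan 8 dirs for brackets.
Dir NW: first cell '.' (not opp) -> no flip
Dir N: first cell '.' (not opp) -> no flip
Dir NE: first cell '.' (not opp) -> no flip
Dir W: first cell '.' (not opp) -> no flip
Dir E: first cell '.' (not opp) -> no flip
Dir SW: first cell 'B' (not opp) -> no flip
Dir S: opp run (2,4) (3,4) (4,4) capped by B -> flip
Dir SE: first cell '.' (not opp) -> no flip
All flips: (2,4) (3,4) (4,4)

Answer: ........
....B...
...BB...
...BB...
...BB...
....BW..
........
........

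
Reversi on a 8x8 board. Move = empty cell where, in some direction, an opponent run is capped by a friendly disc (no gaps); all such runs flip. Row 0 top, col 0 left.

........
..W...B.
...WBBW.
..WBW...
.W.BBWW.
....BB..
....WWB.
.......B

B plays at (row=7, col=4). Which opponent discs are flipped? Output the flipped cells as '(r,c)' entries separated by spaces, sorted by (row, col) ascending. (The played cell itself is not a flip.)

Answer: (6,4)

Derivation:
Dir NW: first cell '.' (not opp) -> no flip
Dir N: opp run (6,4) capped by B -> flip
Dir NE: opp run (6,5), next='.' -> no flip
Dir W: first cell '.' (not opp) -> no flip
Dir E: first cell '.' (not opp) -> no flip
Dir SW: edge -> no flip
Dir S: edge -> no flip
Dir SE: edge -> no flip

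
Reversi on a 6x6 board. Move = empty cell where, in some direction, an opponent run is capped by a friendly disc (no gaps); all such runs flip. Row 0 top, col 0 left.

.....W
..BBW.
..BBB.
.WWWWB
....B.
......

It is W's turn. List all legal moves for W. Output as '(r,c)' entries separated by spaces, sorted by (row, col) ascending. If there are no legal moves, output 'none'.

Answer: (0,1) (0,2) (0,3) (0,4) (1,1) (1,5) (5,4) (5,5)

Derivation:
(0,1): flips 2 -> legal
(0,2): flips 2 -> legal
(0,3): flips 2 -> legal
(0,4): flips 2 -> legal
(1,1): flips 3 -> legal
(1,5): flips 1 -> legal
(2,1): no bracket -> illegal
(2,5): no bracket -> illegal
(4,3): no bracket -> illegal
(4,5): no bracket -> illegal
(5,3): no bracket -> illegal
(5,4): flips 1 -> legal
(5,5): flips 1 -> legal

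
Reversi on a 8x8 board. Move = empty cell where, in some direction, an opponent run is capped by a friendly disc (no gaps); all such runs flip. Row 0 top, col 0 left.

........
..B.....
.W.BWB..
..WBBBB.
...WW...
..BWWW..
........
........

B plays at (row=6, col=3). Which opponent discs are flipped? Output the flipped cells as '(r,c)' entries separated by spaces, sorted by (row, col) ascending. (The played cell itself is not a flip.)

Answer: (4,3) (5,3)

Derivation:
Dir NW: first cell 'B' (not opp) -> no flip
Dir N: opp run (5,3) (4,3) capped by B -> flip
Dir NE: opp run (5,4), next='.' -> no flip
Dir W: first cell '.' (not opp) -> no flip
Dir E: first cell '.' (not opp) -> no flip
Dir SW: first cell '.' (not opp) -> no flip
Dir S: first cell '.' (not opp) -> no flip
Dir SE: first cell '.' (not opp) -> no flip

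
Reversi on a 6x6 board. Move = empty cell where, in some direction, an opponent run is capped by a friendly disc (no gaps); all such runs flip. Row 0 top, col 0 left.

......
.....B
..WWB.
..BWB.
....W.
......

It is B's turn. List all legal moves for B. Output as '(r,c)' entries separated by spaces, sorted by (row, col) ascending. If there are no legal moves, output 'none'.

(1,1): no bracket -> illegal
(1,2): flips 2 -> legal
(1,3): no bracket -> illegal
(1,4): flips 1 -> legal
(2,1): flips 2 -> legal
(3,1): no bracket -> illegal
(3,5): no bracket -> illegal
(4,2): flips 1 -> legal
(4,3): no bracket -> illegal
(4,5): no bracket -> illegal
(5,3): no bracket -> illegal
(5,4): flips 1 -> legal
(5,5): no bracket -> illegal

Answer: (1,2) (1,4) (2,1) (4,2) (5,4)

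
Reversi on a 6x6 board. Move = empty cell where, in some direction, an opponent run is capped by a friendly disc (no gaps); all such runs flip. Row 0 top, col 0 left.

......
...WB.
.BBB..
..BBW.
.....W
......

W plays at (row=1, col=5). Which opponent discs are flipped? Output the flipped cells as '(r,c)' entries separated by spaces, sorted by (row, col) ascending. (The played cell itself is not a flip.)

Answer: (1,4)

Derivation:
Dir NW: first cell '.' (not opp) -> no flip
Dir N: first cell '.' (not opp) -> no flip
Dir NE: edge -> no flip
Dir W: opp run (1,4) capped by W -> flip
Dir E: edge -> no flip
Dir SW: first cell '.' (not opp) -> no flip
Dir S: first cell '.' (not opp) -> no flip
Dir SE: edge -> no flip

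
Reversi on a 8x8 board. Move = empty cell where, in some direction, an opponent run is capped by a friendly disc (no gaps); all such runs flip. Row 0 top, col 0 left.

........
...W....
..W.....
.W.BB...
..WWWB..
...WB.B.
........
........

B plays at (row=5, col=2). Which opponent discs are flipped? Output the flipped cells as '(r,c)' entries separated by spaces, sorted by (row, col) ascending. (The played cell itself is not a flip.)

Answer: (4,3) (5,3)

Derivation:
Dir NW: first cell '.' (not opp) -> no flip
Dir N: opp run (4,2), next='.' -> no flip
Dir NE: opp run (4,3) capped by B -> flip
Dir W: first cell '.' (not opp) -> no flip
Dir E: opp run (5,3) capped by B -> flip
Dir SW: first cell '.' (not opp) -> no flip
Dir S: first cell '.' (not opp) -> no flip
Dir SE: first cell '.' (not opp) -> no flip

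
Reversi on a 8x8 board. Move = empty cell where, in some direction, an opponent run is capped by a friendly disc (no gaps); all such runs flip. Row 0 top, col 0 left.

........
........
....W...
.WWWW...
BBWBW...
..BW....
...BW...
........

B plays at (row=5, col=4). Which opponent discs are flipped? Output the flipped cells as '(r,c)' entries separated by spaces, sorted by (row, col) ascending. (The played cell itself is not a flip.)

Dir NW: first cell 'B' (not opp) -> no flip
Dir N: opp run (4,4) (3,4) (2,4), next='.' -> no flip
Dir NE: first cell '.' (not opp) -> no flip
Dir W: opp run (5,3) capped by B -> flip
Dir E: first cell '.' (not opp) -> no flip
Dir SW: first cell 'B' (not opp) -> no flip
Dir S: opp run (6,4), next='.' -> no flip
Dir SE: first cell '.' (not opp) -> no flip

Answer: (5,3)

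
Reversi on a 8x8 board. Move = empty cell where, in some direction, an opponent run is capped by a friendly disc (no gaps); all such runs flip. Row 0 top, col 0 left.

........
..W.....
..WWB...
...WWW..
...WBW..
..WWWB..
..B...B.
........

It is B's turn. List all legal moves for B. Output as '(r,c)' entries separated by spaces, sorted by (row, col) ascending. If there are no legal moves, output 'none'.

(0,1): no bracket -> illegal
(0,2): no bracket -> illegal
(0,3): no bracket -> illegal
(1,1): flips 2 -> legal
(1,3): no bracket -> illegal
(1,4): no bracket -> illegal
(2,1): flips 2 -> legal
(2,5): flips 2 -> legal
(2,6): flips 1 -> legal
(3,1): no bracket -> illegal
(3,2): no bracket -> illegal
(3,6): no bracket -> illegal
(4,1): no bracket -> illegal
(4,2): flips 3 -> legal
(4,6): flips 2 -> legal
(5,1): flips 3 -> legal
(5,6): no bracket -> illegal
(6,1): no bracket -> illegal
(6,3): no bracket -> illegal
(6,4): flips 1 -> legal
(6,5): no bracket -> illegal

Answer: (1,1) (2,1) (2,5) (2,6) (4,2) (4,6) (5,1) (6,4)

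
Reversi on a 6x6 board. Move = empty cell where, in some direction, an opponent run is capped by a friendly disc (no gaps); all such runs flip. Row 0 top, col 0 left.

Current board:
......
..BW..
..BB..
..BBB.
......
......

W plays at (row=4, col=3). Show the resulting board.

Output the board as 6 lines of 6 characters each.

Place W at (4,3); scan 8 dirs for brackets.
Dir NW: opp run (3,2), next='.' -> no flip
Dir N: opp run (3,3) (2,3) capped by W -> flip
Dir NE: opp run (3,4), next='.' -> no flip
Dir W: first cell '.' (not opp) -> no flip
Dir E: first cell '.' (not opp) -> no flip
Dir SW: first cell '.' (not opp) -> no flip
Dir S: first cell '.' (not opp) -> no flip
Dir SE: first cell '.' (not opp) -> no flip
All flips: (2,3) (3,3)

Answer: ......
..BW..
..BW..
..BWB.
...W..
......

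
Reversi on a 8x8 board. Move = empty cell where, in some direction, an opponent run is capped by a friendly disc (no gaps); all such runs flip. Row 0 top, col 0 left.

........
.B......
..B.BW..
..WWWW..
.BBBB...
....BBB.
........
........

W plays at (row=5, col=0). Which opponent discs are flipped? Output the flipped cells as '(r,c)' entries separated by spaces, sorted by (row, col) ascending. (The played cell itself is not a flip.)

Answer: (4,1)

Derivation:
Dir NW: edge -> no flip
Dir N: first cell '.' (not opp) -> no flip
Dir NE: opp run (4,1) capped by W -> flip
Dir W: edge -> no flip
Dir E: first cell '.' (not opp) -> no flip
Dir SW: edge -> no flip
Dir S: first cell '.' (not opp) -> no flip
Dir SE: first cell '.' (not opp) -> no flip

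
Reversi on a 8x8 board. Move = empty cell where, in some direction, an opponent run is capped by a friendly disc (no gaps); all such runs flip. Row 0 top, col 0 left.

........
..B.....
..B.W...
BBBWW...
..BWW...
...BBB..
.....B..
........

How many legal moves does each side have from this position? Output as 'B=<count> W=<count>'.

Answer: B=5 W=9

Derivation:
-- B to move --
(1,3): no bracket -> illegal
(1,4): flips 3 -> legal
(1,5): flips 2 -> legal
(2,3): flips 2 -> legal
(2,5): no bracket -> illegal
(3,5): flips 3 -> legal
(4,5): flips 2 -> legal
(5,2): no bracket -> illegal
B mobility = 5
-- W to move --
(0,1): no bracket -> illegal
(0,2): no bracket -> illegal
(0,3): no bracket -> illegal
(1,1): flips 1 -> legal
(1,3): no bracket -> illegal
(2,0): no bracket -> illegal
(2,1): flips 1 -> legal
(2,3): no bracket -> illegal
(4,0): no bracket -> illegal
(4,1): flips 1 -> legal
(4,5): no bracket -> illegal
(4,6): no bracket -> illegal
(5,1): flips 1 -> legal
(5,2): no bracket -> illegal
(5,6): no bracket -> illegal
(6,2): flips 1 -> legal
(6,3): flips 1 -> legal
(6,4): flips 1 -> legal
(6,6): flips 1 -> legal
(7,4): no bracket -> illegal
(7,5): no bracket -> illegal
(7,6): flips 2 -> legal
W mobility = 9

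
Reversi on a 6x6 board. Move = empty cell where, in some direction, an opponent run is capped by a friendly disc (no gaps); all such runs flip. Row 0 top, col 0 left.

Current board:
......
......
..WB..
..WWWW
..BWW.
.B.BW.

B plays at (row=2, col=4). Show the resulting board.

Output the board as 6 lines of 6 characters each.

Answer: ......
......
..WBB.
..WBWW
..BWW.
.B.BW.

Derivation:
Place B at (2,4); scan 8 dirs for brackets.
Dir NW: first cell '.' (not opp) -> no flip
Dir N: first cell '.' (not opp) -> no flip
Dir NE: first cell '.' (not opp) -> no flip
Dir W: first cell 'B' (not opp) -> no flip
Dir E: first cell '.' (not opp) -> no flip
Dir SW: opp run (3,3) capped by B -> flip
Dir S: opp run (3,4) (4,4) (5,4), next=edge -> no flip
Dir SE: opp run (3,5), next=edge -> no flip
All flips: (3,3)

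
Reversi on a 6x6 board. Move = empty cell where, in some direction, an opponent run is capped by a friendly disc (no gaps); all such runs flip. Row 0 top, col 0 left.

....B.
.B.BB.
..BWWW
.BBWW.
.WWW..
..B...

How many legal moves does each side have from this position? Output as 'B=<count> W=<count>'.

-- B to move --
(1,2): no bracket -> illegal
(1,5): no bracket -> illegal
(3,0): flips 1 -> legal
(3,5): flips 3 -> legal
(4,0): no bracket -> illegal
(4,4): flips 3 -> legal
(4,5): no bracket -> illegal
(5,0): flips 1 -> legal
(5,1): flips 1 -> legal
(5,3): flips 4 -> legal
(5,4): flips 1 -> legal
B mobility = 7
-- W to move --
(0,0): flips 2 -> legal
(0,1): no bracket -> illegal
(0,2): flips 1 -> legal
(0,3): flips 2 -> legal
(0,5): flips 1 -> legal
(1,0): no bracket -> illegal
(1,2): flips 2 -> legal
(1,5): no bracket -> illegal
(2,0): flips 1 -> legal
(2,1): flips 3 -> legal
(3,0): flips 2 -> legal
(4,0): no bracket -> illegal
(5,1): no bracket -> illegal
(5,3): no bracket -> illegal
W mobility = 8

Answer: B=7 W=8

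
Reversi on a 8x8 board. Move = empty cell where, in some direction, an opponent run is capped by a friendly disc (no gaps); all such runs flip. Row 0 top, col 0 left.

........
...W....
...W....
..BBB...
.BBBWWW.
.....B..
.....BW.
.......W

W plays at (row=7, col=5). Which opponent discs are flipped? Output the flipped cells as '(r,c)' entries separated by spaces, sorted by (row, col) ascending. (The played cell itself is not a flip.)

Answer: (5,5) (6,5)

Derivation:
Dir NW: first cell '.' (not opp) -> no flip
Dir N: opp run (6,5) (5,5) capped by W -> flip
Dir NE: first cell 'W' (not opp) -> no flip
Dir W: first cell '.' (not opp) -> no flip
Dir E: first cell '.' (not opp) -> no flip
Dir SW: edge -> no flip
Dir S: edge -> no flip
Dir SE: edge -> no flip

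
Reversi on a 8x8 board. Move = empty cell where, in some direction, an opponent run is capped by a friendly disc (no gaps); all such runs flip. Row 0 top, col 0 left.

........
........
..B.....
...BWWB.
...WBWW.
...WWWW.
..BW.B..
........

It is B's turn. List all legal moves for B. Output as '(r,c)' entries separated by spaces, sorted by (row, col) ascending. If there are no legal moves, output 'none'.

(2,3): no bracket -> illegal
(2,4): flips 1 -> legal
(2,5): flips 3 -> legal
(2,6): flips 1 -> legal
(3,2): flips 2 -> legal
(3,7): no bracket -> illegal
(4,2): flips 1 -> legal
(4,7): flips 3 -> legal
(5,2): no bracket -> illegal
(5,7): no bracket -> illegal
(6,4): flips 2 -> legal
(6,6): flips 3 -> legal
(6,7): no bracket -> illegal
(7,2): flips 3 -> legal
(7,3): flips 3 -> legal
(7,4): no bracket -> illegal

Answer: (2,4) (2,5) (2,6) (3,2) (4,2) (4,7) (6,4) (6,6) (7,2) (7,3)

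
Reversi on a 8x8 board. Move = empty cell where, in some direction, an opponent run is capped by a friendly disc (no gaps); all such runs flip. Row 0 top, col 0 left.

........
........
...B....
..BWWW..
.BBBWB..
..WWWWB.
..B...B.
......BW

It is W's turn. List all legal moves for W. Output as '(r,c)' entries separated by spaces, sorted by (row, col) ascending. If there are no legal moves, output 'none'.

Answer: (1,2) (1,3) (2,1) (2,2) (3,0) (3,1) (3,6) (4,0) (4,6) (5,1) (5,7) (6,7) (7,1) (7,2) (7,5)

Derivation:
(1,2): flips 1 -> legal
(1,3): flips 1 -> legal
(1,4): no bracket -> illegal
(2,1): flips 2 -> legal
(2,2): flips 2 -> legal
(2,4): no bracket -> illegal
(3,0): flips 1 -> legal
(3,1): flips 2 -> legal
(3,6): flips 1 -> legal
(4,0): flips 3 -> legal
(4,6): flips 1 -> legal
(4,7): no bracket -> illegal
(5,0): no bracket -> illegal
(5,1): flips 1 -> legal
(5,7): flips 1 -> legal
(6,1): no bracket -> illegal
(6,3): no bracket -> illegal
(6,5): no bracket -> illegal
(6,7): flips 2 -> legal
(7,1): flips 1 -> legal
(7,2): flips 1 -> legal
(7,3): no bracket -> illegal
(7,5): flips 1 -> legal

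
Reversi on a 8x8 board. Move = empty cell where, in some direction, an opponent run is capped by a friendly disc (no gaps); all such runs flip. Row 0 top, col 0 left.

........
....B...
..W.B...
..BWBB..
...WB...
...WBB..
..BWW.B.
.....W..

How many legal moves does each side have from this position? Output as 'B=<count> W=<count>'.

Answer: B=8 W=16

Derivation:
-- B to move --
(1,1): flips 2 -> legal
(1,2): flips 1 -> legal
(1,3): no bracket -> illegal
(2,1): no bracket -> illegal
(2,3): no bracket -> illegal
(3,1): no bracket -> illegal
(4,2): flips 2 -> legal
(5,2): flips 2 -> legal
(6,5): flips 2 -> legal
(7,2): flips 1 -> legal
(7,3): flips 1 -> legal
(7,4): flips 1 -> legal
(7,6): no bracket -> illegal
B mobility = 8
-- W to move --
(0,3): no bracket -> illegal
(0,4): flips 5 -> legal
(0,5): no bracket -> illegal
(1,3): no bracket -> illegal
(1,5): flips 1 -> legal
(2,1): flips 1 -> legal
(2,3): no bracket -> illegal
(2,5): flips 1 -> legal
(2,6): flips 2 -> legal
(3,1): flips 1 -> legal
(3,6): flips 2 -> legal
(4,1): no bracket -> illegal
(4,2): flips 1 -> legal
(4,5): flips 2 -> legal
(4,6): flips 1 -> legal
(5,1): no bracket -> illegal
(5,2): no bracket -> illegal
(5,6): flips 2 -> legal
(5,7): flips 1 -> legal
(6,1): flips 1 -> legal
(6,5): flips 1 -> legal
(6,7): no bracket -> illegal
(7,1): flips 1 -> legal
(7,2): no bracket -> illegal
(7,3): no bracket -> illegal
(7,6): no bracket -> illegal
(7,7): flips 3 -> legal
W mobility = 16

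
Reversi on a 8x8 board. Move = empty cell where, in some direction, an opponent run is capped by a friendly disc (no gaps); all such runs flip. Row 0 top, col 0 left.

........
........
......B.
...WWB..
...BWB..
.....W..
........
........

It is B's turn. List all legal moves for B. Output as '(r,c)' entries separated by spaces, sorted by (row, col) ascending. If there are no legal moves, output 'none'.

Answer: (2,3) (2,5) (3,2) (5,3) (6,5)

Derivation:
(2,2): no bracket -> illegal
(2,3): flips 2 -> legal
(2,4): no bracket -> illegal
(2,5): flips 1 -> legal
(3,2): flips 2 -> legal
(4,2): no bracket -> illegal
(4,6): no bracket -> illegal
(5,3): flips 1 -> legal
(5,4): no bracket -> illegal
(5,6): no bracket -> illegal
(6,4): no bracket -> illegal
(6,5): flips 1 -> legal
(6,6): no bracket -> illegal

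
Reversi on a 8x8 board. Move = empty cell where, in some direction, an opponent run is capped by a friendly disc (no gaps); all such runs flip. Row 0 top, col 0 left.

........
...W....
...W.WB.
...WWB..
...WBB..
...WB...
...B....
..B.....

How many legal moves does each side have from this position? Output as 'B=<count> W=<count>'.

-- B to move --
(0,2): no bracket -> illegal
(0,3): flips 5 -> legal
(0,4): no bracket -> illegal
(1,2): flips 2 -> legal
(1,4): no bracket -> illegal
(1,5): flips 1 -> legal
(1,6): no bracket -> illegal
(2,2): flips 1 -> legal
(2,4): flips 2 -> legal
(3,2): flips 3 -> legal
(3,6): no bracket -> illegal
(4,2): flips 1 -> legal
(5,2): flips 1 -> legal
(6,2): flips 1 -> legal
(6,4): no bracket -> illegal
B mobility = 9
-- W to move --
(1,5): no bracket -> illegal
(1,6): no bracket -> illegal
(1,7): flips 3 -> legal
(2,4): no bracket -> illegal
(2,7): flips 1 -> legal
(3,6): flips 1 -> legal
(3,7): no bracket -> illegal
(4,6): flips 2 -> legal
(5,2): no bracket -> illegal
(5,5): flips 4 -> legal
(5,6): flips 1 -> legal
(6,1): no bracket -> illegal
(6,2): no bracket -> illegal
(6,4): flips 2 -> legal
(6,5): flips 1 -> legal
(7,1): no bracket -> illegal
(7,3): flips 1 -> legal
(7,4): no bracket -> illegal
W mobility = 9

Answer: B=9 W=9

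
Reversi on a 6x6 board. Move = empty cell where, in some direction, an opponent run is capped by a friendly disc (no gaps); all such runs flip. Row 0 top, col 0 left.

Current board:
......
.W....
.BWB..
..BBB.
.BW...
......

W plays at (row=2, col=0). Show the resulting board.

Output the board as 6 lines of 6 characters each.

Answer: ......
.W....
WWWB..
..BBB.
.BW...
......

Derivation:
Place W at (2,0); scan 8 dirs for brackets.
Dir NW: edge -> no flip
Dir N: first cell '.' (not opp) -> no flip
Dir NE: first cell 'W' (not opp) -> no flip
Dir W: edge -> no flip
Dir E: opp run (2,1) capped by W -> flip
Dir SW: edge -> no flip
Dir S: first cell '.' (not opp) -> no flip
Dir SE: first cell '.' (not opp) -> no flip
All flips: (2,1)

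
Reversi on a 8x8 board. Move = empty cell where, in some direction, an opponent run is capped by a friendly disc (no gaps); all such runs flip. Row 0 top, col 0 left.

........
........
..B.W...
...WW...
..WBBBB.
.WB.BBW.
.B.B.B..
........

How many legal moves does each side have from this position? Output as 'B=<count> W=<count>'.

-- B to move --
(1,3): no bracket -> illegal
(1,4): flips 2 -> legal
(1,5): no bracket -> illegal
(2,3): flips 2 -> legal
(2,5): flips 1 -> legal
(3,1): no bracket -> illegal
(3,2): flips 1 -> legal
(3,5): no bracket -> illegal
(4,0): no bracket -> illegal
(4,1): flips 2 -> legal
(4,7): flips 1 -> legal
(5,0): flips 1 -> legal
(5,3): no bracket -> illegal
(5,7): flips 1 -> legal
(6,0): no bracket -> illegal
(6,2): no bracket -> illegal
(6,6): flips 1 -> legal
(6,7): flips 1 -> legal
B mobility = 10
-- W to move --
(1,1): flips 1 -> legal
(1,2): no bracket -> illegal
(1,3): no bracket -> illegal
(2,1): no bracket -> illegal
(2,3): no bracket -> illegal
(3,1): no bracket -> illegal
(3,2): no bracket -> illegal
(3,5): no bracket -> illegal
(3,6): flips 1 -> legal
(3,7): no bracket -> illegal
(4,1): no bracket -> illegal
(4,7): flips 4 -> legal
(5,0): no bracket -> illegal
(5,3): flips 4 -> legal
(5,7): no bracket -> illegal
(6,0): no bracket -> illegal
(6,2): flips 1 -> legal
(6,4): flips 2 -> legal
(6,6): flips 2 -> legal
(7,0): flips 3 -> legal
(7,1): flips 1 -> legal
(7,2): no bracket -> illegal
(7,3): no bracket -> illegal
(7,4): flips 1 -> legal
(7,5): no bracket -> illegal
(7,6): no bracket -> illegal
W mobility = 10

Answer: B=10 W=10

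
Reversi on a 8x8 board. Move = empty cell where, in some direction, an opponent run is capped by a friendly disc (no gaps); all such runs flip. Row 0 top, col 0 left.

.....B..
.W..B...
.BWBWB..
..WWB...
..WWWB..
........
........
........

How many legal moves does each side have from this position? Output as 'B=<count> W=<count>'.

Answer: B=6 W=9

Derivation:
-- B to move --
(0,0): no bracket -> illegal
(0,1): flips 1 -> legal
(0,2): no bracket -> illegal
(1,0): no bracket -> illegal
(1,2): no bracket -> illegal
(1,3): no bracket -> illegal
(1,5): no bracket -> illegal
(2,0): no bracket -> illegal
(3,1): flips 2 -> legal
(3,5): no bracket -> illegal
(4,1): flips 4 -> legal
(5,1): no bracket -> illegal
(5,2): flips 1 -> legal
(5,3): flips 2 -> legal
(5,4): flips 3 -> legal
(5,5): no bracket -> illegal
B mobility = 6
-- W to move --
(0,3): no bracket -> illegal
(0,4): flips 1 -> legal
(0,6): no bracket -> illegal
(1,0): flips 1 -> legal
(1,2): no bracket -> illegal
(1,3): flips 1 -> legal
(1,5): no bracket -> illegal
(1,6): flips 2 -> legal
(2,0): flips 1 -> legal
(2,6): flips 1 -> legal
(3,0): no bracket -> illegal
(3,1): flips 1 -> legal
(3,5): flips 1 -> legal
(3,6): no bracket -> illegal
(4,6): flips 1 -> legal
(5,4): no bracket -> illegal
(5,5): no bracket -> illegal
(5,6): no bracket -> illegal
W mobility = 9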